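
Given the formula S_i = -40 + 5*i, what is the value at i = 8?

S_8 = -40 + 5*8 = -40 + 40 = 0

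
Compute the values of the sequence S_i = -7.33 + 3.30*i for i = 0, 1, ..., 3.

This is an arithmetic sequence.
i=0: S_0 = -7.33 + 3.3*0 = -7.33
i=1: S_1 = -7.33 + 3.3*1 = -4.03
i=2: S_2 = -7.33 + 3.3*2 = -0.73
i=3: S_3 = -7.33 + 3.3*3 = 2.57
The first 4 terms are: [-7.33, -4.03, -0.73, 2.57]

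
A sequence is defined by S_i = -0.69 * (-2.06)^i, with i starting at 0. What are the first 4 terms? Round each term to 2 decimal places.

This is a geometric sequence.
i=0: S_0 = -0.69 * (-2.06)^0 = -0.69
i=1: S_1 = -0.69 * (-2.06)^1 ≈ 1.42
i=2: S_2 = -0.69 * (-2.06)^2 ≈ -2.93
i=3: S_3 = -0.69 * (-2.06)^3 ≈ 6.03
The first 4 terms are: [-0.69, 1.42, -2.93, 6.03]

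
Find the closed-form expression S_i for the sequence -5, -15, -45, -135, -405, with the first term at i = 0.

Check ratios: -15 / -5 = 3.0
Common ratio r = 3.
First term a = -5.
Formula: S_i = -5 * 3^i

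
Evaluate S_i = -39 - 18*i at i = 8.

S_8 = -39 + -18*8 = -39 + -144 = -183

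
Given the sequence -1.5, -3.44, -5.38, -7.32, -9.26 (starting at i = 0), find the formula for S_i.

Check differences: -3.44 - -1.5 = -1.94
-5.38 - -3.44 = -1.94
Common difference d = -1.94.
First term a = -1.5.
Formula: S_i = -1.50 - 1.94*i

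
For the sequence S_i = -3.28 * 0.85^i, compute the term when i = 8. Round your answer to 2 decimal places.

S_8 = -3.28 * 0.85^8 ≈ -3.28 * 0.2725 ≈ -0.89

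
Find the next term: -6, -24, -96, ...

Ratios: -24 / -6 = 4.0
This is a geometric sequence with common ratio r = 4.
Next term = -96 * 4 = -384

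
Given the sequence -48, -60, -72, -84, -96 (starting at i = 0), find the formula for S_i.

Check differences: -60 - -48 = -12
-72 - -60 = -12
Common difference d = -12.
First term a = -48.
Formula: S_i = -48 - 12*i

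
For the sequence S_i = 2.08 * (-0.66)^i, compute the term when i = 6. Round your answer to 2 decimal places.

S_6 = 2.08 * (-0.66)^6 ≈ 2.08 * 0.0827 ≈ 0.17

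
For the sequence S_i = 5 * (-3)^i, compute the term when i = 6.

S_6 = 5 * (-3)^6 = 5 * 729 = 3645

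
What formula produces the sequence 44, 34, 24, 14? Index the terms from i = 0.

Check differences: 34 - 44 = -10
24 - 34 = -10
Common difference d = -10.
First term a = 44.
Formula: S_i = 44 - 10*i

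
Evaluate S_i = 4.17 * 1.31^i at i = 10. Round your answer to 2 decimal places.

S_10 = 4.17 * 1.31^10 ≈ 4.17 * 14.8838 ≈ 62.07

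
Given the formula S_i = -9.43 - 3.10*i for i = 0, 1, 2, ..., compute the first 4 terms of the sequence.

This is an arithmetic sequence.
i=0: S_0 = -9.43 + -3.1*0 = -9.43
i=1: S_1 = -9.43 + -3.1*1 = -12.53
i=2: S_2 = -9.43 + -3.1*2 = -15.63
i=3: S_3 = -9.43 + -3.1*3 = -18.73
The first 4 terms are: [-9.43, -12.53, -15.63, -18.73]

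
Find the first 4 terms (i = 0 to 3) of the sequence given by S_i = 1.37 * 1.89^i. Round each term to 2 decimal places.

This is a geometric sequence.
i=0: S_0 = 1.37 * 1.89^0 = 1.37
i=1: S_1 = 1.37 * 1.89^1 ≈ 2.59
i=2: S_2 = 1.37 * 1.89^2 ≈ 4.89
i=3: S_3 = 1.37 * 1.89^3 ≈ 9.25
The first 4 terms are: [1.37, 2.59, 4.89, 9.25]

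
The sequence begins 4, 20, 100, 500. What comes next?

Ratios: 20 / 4 = 5.0
This is a geometric sequence with common ratio r = 5.
Next term = 500 * 5 = 2500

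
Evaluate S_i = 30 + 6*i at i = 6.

S_6 = 30 + 6*6 = 30 + 36 = 66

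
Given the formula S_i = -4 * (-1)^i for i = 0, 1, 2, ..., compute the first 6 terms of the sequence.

This is a geometric sequence.
i=0: S_0 = -4 * (-1)^0 = -4
i=1: S_1 = -4 * (-1)^1 = 4
i=2: S_2 = -4 * (-1)^2 = -4
i=3: S_3 = -4 * (-1)^3 = 4
i=4: S_4 = -4 * (-1)^4 = -4
i=5: S_5 = -4 * (-1)^5 = 4
The first 6 terms are: [-4, 4, -4, 4, -4, 4]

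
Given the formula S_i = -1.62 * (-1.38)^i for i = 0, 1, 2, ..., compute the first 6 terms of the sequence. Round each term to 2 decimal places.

This is a geometric sequence.
i=0: S_0 = -1.62 * (-1.38)^0 = -1.62
i=1: S_1 = -1.62 * (-1.38)^1 ≈ 2.24
i=2: S_2 = -1.62 * (-1.38)^2 ≈ -3.09
i=3: S_3 = -1.62 * (-1.38)^3 ≈ 4.26
i=4: S_4 = -1.62 * (-1.38)^4 ≈ -5.88
i=5: S_5 = -1.62 * (-1.38)^5 ≈ 8.11
The first 6 terms are: [-1.62, 2.24, -3.09, 4.26, -5.88, 8.11]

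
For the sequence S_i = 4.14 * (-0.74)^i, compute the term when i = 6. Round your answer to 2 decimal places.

S_6 = 4.14 * (-0.74)^6 ≈ 4.14 * 0.1642 ≈ 0.68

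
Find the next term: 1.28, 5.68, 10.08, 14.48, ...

Differences: 5.68 - 1.28 = 4.4
This is an arithmetic sequence with common difference d = 4.4.
Next term = 14.48 + 4.4 = 18.88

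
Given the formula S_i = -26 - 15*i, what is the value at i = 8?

S_8 = -26 + -15*8 = -26 + -120 = -146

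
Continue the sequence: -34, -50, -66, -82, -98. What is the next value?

Differences: -50 - -34 = -16
This is an arithmetic sequence with common difference d = -16.
Next term = -98 + -16 = -114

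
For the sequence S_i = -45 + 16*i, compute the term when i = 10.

S_10 = -45 + 16*10 = -45 + 160 = 115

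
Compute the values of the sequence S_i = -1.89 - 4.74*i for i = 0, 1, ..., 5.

This is an arithmetic sequence.
i=0: S_0 = -1.89 + -4.74*0 = -1.89
i=1: S_1 = -1.89 + -4.74*1 = -6.63
i=2: S_2 = -1.89 + -4.74*2 = -11.37
i=3: S_3 = -1.89 + -4.74*3 = -16.11
i=4: S_4 = -1.89 + -4.74*4 = -20.85
i=5: S_5 = -1.89 + -4.74*5 = -25.59
The first 6 terms are: [-1.89, -6.63, -11.37, -16.11, -20.85, -25.59]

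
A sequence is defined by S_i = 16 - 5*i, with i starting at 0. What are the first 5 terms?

This is an arithmetic sequence.
i=0: S_0 = 16 + -5*0 = 16
i=1: S_1 = 16 + -5*1 = 11
i=2: S_2 = 16 + -5*2 = 6
i=3: S_3 = 16 + -5*3 = 1
i=4: S_4 = 16 + -5*4 = -4
The first 5 terms are: [16, 11, 6, 1, -4]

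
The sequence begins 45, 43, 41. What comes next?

Differences: 43 - 45 = -2
This is an arithmetic sequence with common difference d = -2.
Next term = 41 + -2 = 39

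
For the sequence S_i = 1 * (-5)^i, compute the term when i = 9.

S_9 = 1 * (-5)^9 = 1 * -1953125 = -1953125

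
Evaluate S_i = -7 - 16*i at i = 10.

S_10 = -7 + -16*10 = -7 + -160 = -167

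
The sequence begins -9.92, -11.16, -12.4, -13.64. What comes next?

Differences: -11.16 - -9.92 = -1.24
This is an arithmetic sequence with common difference d = -1.24.
Next term = -13.64 + -1.24 = -14.88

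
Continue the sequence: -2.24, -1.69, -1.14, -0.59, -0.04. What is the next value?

Differences: -1.69 - -2.24 = 0.55
This is an arithmetic sequence with common difference d = 0.55.
Next term = -0.04 + 0.55 = 0.51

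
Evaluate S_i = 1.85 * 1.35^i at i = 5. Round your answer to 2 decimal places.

S_5 = 1.85 * 1.35^5 ≈ 1.85 * 4.484 ≈ 8.3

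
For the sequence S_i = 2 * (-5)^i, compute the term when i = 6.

S_6 = 2 * (-5)^6 = 2 * 15625 = 31250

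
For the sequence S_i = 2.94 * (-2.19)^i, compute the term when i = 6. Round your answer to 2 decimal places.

S_6 = 2.94 * (-2.19)^6 ≈ 2.94 * 110.3227 ≈ 324.35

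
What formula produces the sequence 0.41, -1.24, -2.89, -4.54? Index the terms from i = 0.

Check differences: -1.24 - 0.41 = -1.65
-2.89 - -1.24 = -1.65
Common difference d = -1.65.
First term a = 0.41.
Formula: S_i = 0.41 - 1.65*i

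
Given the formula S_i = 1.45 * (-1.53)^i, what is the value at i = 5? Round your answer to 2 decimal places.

S_5 = 1.45 * (-1.53)^5 ≈ 1.45 * -8.3841 ≈ -12.16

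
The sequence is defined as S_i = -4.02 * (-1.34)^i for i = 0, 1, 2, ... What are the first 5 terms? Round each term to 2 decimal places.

This is a geometric sequence.
i=0: S_0 = -4.02 * (-1.34)^0 = -4.02
i=1: S_1 = -4.02 * (-1.34)^1 ≈ 5.39
i=2: S_2 = -4.02 * (-1.34)^2 ≈ -7.22
i=3: S_3 = -4.02 * (-1.34)^3 ≈ 9.67
i=4: S_4 = -4.02 * (-1.34)^4 ≈ -12.96
The first 5 terms are: [-4.02, 5.39, -7.22, 9.67, -12.96]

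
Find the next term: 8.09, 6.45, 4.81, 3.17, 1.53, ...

Differences: 6.45 - 8.09 = -1.64
This is an arithmetic sequence with common difference d = -1.64.
Next term = 1.53 + -1.64 = -0.11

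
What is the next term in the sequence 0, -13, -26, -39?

Differences: -13 - 0 = -13
This is an arithmetic sequence with common difference d = -13.
Next term = -39 + -13 = -52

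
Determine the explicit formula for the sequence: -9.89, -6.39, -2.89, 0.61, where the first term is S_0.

Check differences: -6.39 - -9.89 = 3.5
-2.89 - -6.39 = 3.5
Common difference d = 3.5.
First term a = -9.89.
Formula: S_i = -9.89 + 3.50*i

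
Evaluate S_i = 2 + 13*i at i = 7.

S_7 = 2 + 13*7 = 2 + 91 = 93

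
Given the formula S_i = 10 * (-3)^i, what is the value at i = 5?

S_5 = 10 * (-3)^5 = 10 * -243 = -2430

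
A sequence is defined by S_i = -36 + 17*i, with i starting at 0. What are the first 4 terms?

This is an arithmetic sequence.
i=0: S_0 = -36 + 17*0 = -36
i=1: S_1 = -36 + 17*1 = -19
i=2: S_2 = -36 + 17*2 = -2
i=3: S_3 = -36 + 17*3 = 15
The first 4 terms are: [-36, -19, -2, 15]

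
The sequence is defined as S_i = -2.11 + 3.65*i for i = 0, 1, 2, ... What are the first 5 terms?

This is an arithmetic sequence.
i=0: S_0 = -2.11 + 3.65*0 = -2.11
i=1: S_1 = -2.11 + 3.65*1 = 1.54
i=2: S_2 = -2.11 + 3.65*2 = 5.19
i=3: S_3 = -2.11 + 3.65*3 = 8.84
i=4: S_4 = -2.11 + 3.65*4 = 12.49
The first 5 terms are: [-2.11, 1.54, 5.19, 8.84, 12.49]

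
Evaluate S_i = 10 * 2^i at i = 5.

S_5 = 10 * 2^5 = 10 * 32 = 320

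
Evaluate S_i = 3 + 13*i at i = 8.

S_8 = 3 + 13*8 = 3 + 104 = 107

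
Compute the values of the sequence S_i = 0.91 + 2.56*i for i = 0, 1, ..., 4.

This is an arithmetic sequence.
i=0: S_0 = 0.91 + 2.56*0 = 0.91
i=1: S_1 = 0.91 + 2.56*1 = 3.47
i=2: S_2 = 0.91 + 2.56*2 = 6.03
i=3: S_3 = 0.91 + 2.56*3 = 8.59
i=4: S_4 = 0.91 + 2.56*4 = 11.15
The first 5 terms are: [0.91, 3.47, 6.03, 8.59, 11.15]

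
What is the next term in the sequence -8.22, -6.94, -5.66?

Differences: -6.94 - -8.22 = 1.28
This is an arithmetic sequence with common difference d = 1.28.
Next term = -5.66 + 1.28 = -4.38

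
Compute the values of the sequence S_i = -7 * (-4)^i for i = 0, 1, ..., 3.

This is a geometric sequence.
i=0: S_0 = -7 * (-4)^0 = -7
i=1: S_1 = -7 * (-4)^1 = 28
i=2: S_2 = -7 * (-4)^2 = -112
i=3: S_3 = -7 * (-4)^3 = 448
The first 4 terms are: [-7, 28, -112, 448]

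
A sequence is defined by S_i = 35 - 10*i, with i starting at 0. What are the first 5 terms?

This is an arithmetic sequence.
i=0: S_0 = 35 + -10*0 = 35
i=1: S_1 = 35 + -10*1 = 25
i=2: S_2 = 35 + -10*2 = 15
i=3: S_3 = 35 + -10*3 = 5
i=4: S_4 = 35 + -10*4 = -5
The first 5 terms are: [35, 25, 15, 5, -5]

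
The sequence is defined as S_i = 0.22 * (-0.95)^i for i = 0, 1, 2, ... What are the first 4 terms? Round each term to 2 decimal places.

This is a geometric sequence.
i=0: S_0 = 0.22 * (-0.95)^0 = 0.22
i=1: S_1 = 0.22 * (-0.95)^1 ≈ -0.21
i=2: S_2 = 0.22 * (-0.95)^2 ≈ 0.2
i=3: S_3 = 0.22 * (-0.95)^3 ≈ -0.19
The first 4 terms are: [0.22, -0.21, 0.2, -0.19]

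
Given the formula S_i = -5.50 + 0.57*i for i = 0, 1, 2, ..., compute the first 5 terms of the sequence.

This is an arithmetic sequence.
i=0: S_0 = -5.5 + 0.57*0 = -5.5
i=1: S_1 = -5.5 + 0.57*1 = -4.93
i=2: S_2 = -5.5 + 0.57*2 = -4.36
i=3: S_3 = -5.5 + 0.57*3 = -3.79
i=4: S_4 = -5.5 + 0.57*4 = -3.22
The first 5 terms are: [-5.5, -4.93, -4.36, -3.79, -3.22]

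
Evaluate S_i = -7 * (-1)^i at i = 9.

S_9 = -7 * (-1)^9 = -7 * -1 = 7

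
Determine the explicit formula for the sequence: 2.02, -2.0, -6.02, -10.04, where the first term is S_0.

Check differences: -2.0 - 2.02 = -4.02
-6.02 - -2.0 = -4.02
Common difference d = -4.02.
First term a = 2.02.
Formula: S_i = 2.02 - 4.02*i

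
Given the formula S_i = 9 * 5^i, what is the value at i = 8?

S_8 = 9 * 5^8 = 9 * 390625 = 3515625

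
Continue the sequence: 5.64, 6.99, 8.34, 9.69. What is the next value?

Differences: 6.99 - 5.64 = 1.35
This is an arithmetic sequence with common difference d = 1.35.
Next term = 9.69 + 1.35 = 11.04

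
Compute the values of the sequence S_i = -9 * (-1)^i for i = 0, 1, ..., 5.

This is a geometric sequence.
i=0: S_0 = -9 * (-1)^0 = -9
i=1: S_1 = -9 * (-1)^1 = 9
i=2: S_2 = -9 * (-1)^2 = -9
i=3: S_3 = -9 * (-1)^3 = 9
i=4: S_4 = -9 * (-1)^4 = -9
i=5: S_5 = -9 * (-1)^5 = 9
The first 6 terms are: [-9, 9, -9, 9, -9, 9]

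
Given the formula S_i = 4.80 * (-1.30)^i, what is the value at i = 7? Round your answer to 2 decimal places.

S_7 = 4.8 * (-1.3)^7 ≈ 4.8 * -6.2749 ≈ -30.12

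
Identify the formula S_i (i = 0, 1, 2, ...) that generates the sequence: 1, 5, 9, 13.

Check differences: 5 - 1 = 4
9 - 5 = 4
Common difference d = 4.
First term a = 1.
Formula: S_i = 1 + 4*i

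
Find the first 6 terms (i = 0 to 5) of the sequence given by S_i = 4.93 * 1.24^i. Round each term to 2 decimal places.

This is a geometric sequence.
i=0: S_0 = 4.93 * 1.24^0 = 4.93
i=1: S_1 = 4.93 * 1.24^1 ≈ 6.11
i=2: S_2 = 4.93 * 1.24^2 ≈ 7.58
i=3: S_3 = 4.93 * 1.24^3 ≈ 9.4
i=4: S_4 = 4.93 * 1.24^4 ≈ 11.66
i=5: S_5 = 4.93 * 1.24^5 ≈ 14.45
The first 6 terms are: [4.93, 6.11, 7.58, 9.4, 11.66, 14.45]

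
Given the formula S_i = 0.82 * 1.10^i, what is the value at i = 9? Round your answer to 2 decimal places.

S_9 = 0.82 * 1.1^9 ≈ 0.82 * 2.3579 ≈ 1.93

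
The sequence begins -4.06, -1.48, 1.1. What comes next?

Differences: -1.48 - -4.06 = 2.58
This is an arithmetic sequence with common difference d = 2.58.
Next term = 1.1 + 2.58 = 3.68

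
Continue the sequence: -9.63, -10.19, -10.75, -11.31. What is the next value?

Differences: -10.19 - -9.63 = -0.56
This is an arithmetic sequence with common difference d = -0.56.
Next term = -11.31 + -0.56 = -11.87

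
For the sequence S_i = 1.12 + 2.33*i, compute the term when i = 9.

S_9 = 1.12 + 2.33*9 = 1.12 + 20.97 = 22.09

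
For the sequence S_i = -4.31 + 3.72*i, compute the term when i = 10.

S_10 = -4.31 + 3.72*10 = -4.31 + 37.2 = 32.89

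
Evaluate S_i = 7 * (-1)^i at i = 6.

S_6 = 7 * (-1)^6 = 7 * 1 = 7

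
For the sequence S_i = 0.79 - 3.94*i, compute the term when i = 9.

S_9 = 0.79 + -3.94*9 = 0.79 + -35.46 = -34.67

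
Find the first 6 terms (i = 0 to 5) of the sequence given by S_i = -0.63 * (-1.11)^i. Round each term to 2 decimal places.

This is a geometric sequence.
i=0: S_0 = -0.63 * (-1.11)^0 = -0.63
i=1: S_1 = -0.63 * (-1.11)^1 ≈ 0.7
i=2: S_2 = -0.63 * (-1.11)^2 ≈ -0.78
i=3: S_3 = -0.63 * (-1.11)^3 ≈ 0.86
i=4: S_4 = -0.63 * (-1.11)^4 ≈ -0.96
i=5: S_5 = -0.63 * (-1.11)^5 ≈ 1.06
The first 6 terms are: [-0.63, 0.7, -0.78, 0.86, -0.96, 1.06]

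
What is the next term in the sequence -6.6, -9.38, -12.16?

Differences: -9.38 - -6.6 = -2.78
This is an arithmetic sequence with common difference d = -2.78.
Next term = -12.16 + -2.78 = -14.94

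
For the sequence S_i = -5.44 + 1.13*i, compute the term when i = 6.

S_6 = -5.44 + 1.13*6 = -5.44 + 6.78 = 1.34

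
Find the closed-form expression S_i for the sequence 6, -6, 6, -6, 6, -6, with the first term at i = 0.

Check ratios: -6 / 6 = -1.0
Common ratio r = -1.
First term a = 6.
Formula: S_i = 6 * (-1)^i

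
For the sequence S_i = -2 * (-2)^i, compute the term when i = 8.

S_8 = -2 * (-2)^8 = -2 * 256 = -512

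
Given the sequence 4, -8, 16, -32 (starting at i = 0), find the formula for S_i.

Check ratios: -8 / 4 = -2.0
Common ratio r = -2.
First term a = 4.
Formula: S_i = 4 * (-2)^i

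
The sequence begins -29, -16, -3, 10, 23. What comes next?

Differences: -16 - -29 = 13
This is an arithmetic sequence with common difference d = 13.
Next term = 23 + 13 = 36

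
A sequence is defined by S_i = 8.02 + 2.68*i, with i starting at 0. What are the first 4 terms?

This is an arithmetic sequence.
i=0: S_0 = 8.02 + 2.68*0 = 8.02
i=1: S_1 = 8.02 + 2.68*1 = 10.7
i=2: S_2 = 8.02 + 2.68*2 = 13.38
i=3: S_3 = 8.02 + 2.68*3 = 16.06
The first 4 terms are: [8.02, 10.7, 13.38, 16.06]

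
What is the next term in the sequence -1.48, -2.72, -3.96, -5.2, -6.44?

Differences: -2.72 - -1.48 = -1.24
This is an arithmetic sequence with common difference d = -1.24.
Next term = -6.44 + -1.24 = -7.68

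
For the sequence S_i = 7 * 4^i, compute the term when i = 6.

S_6 = 7 * 4^6 = 7 * 4096 = 28672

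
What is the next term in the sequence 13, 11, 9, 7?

Differences: 11 - 13 = -2
This is an arithmetic sequence with common difference d = -2.
Next term = 7 + -2 = 5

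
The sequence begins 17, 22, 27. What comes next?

Differences: 22 - 17 = 5
This is an arithmetic sequence with common difference d = 5.
Next term = 27 + 5 = 32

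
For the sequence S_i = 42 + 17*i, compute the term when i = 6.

S_6 = 42 + 17*6 = 42 + 102 = 144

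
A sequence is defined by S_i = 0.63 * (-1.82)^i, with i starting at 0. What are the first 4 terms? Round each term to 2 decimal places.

This is a geometric sequence.
i=0: S_0 = 0.63 * (-1.82)^0 = 0.63
i=1: S_1 = 0.63 * (-1.82)^1 ≈ -1.15
i=2: S_2 = 0.63 * (-1.82)^2 ≈ 2.09
i=3: S_3 = 0.63 * (-1.82)^3 ≈ -3.8
The first 4 terms are: [0.63, -1.15, 2.09, -3.8]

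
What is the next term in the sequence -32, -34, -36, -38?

Differences: -34 - -32 = -2
This is an arithmetic sequence with common difference d = -2.
Next term = -38 + -2 = -40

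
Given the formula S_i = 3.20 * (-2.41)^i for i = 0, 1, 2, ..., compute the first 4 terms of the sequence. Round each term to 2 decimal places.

This is a geometric sequence.
i=0: S_0 = 3.2 * (-2.41)^0 = 3.2
i=1: S_1 = 3.2 * (-2.41)^1 ≈ -7.71
i=2: S_2 = 3.2 * (-2.41)^2 ≈ 18.59
i=3: S_3 = 3.2 * (-2.41)^3 ≈ -44.79
The first 4 terms are: [3.2, -7.71, 18.59, -44.79]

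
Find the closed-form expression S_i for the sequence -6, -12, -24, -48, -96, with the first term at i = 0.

Check ratios: -12 / -6 = 2.0
Common ratio r = 2.
First term a = -6.
Formula: S_i = -6 * 2^i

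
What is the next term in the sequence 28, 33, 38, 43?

Differences: 33 - 28 = 5
This is an arithmetic sequence with common difference d = 5.
Next term = 43 + 5 = 48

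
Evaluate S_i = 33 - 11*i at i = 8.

S_8 = 33 + -11*8 = 33 + -88 = -55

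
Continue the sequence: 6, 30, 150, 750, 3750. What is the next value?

Ratios: 30 / 6 = 5.0
This is a geometric sequence with common ratio r = 5.
Next term = 3750 * 5 = 18750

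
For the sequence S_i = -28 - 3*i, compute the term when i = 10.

S_10 = -28 + -3*10 = -28 + -30 = -58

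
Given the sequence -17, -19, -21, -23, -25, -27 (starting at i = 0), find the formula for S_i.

Check differences: -19 - -17 = -2
-21 - -19 = -2
Common difference d = -2.
First term a = -17.
Formula: S_i = -17 - 2*i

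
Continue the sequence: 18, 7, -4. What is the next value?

Differences: 7 - 18 = -11
This is an arithmetic sequence with common difference d = -11.
Next term = -4 + -11 = -15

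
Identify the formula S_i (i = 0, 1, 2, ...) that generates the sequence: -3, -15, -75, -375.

Check ratios: -15 / -3 = 5.0
Common ratio r = 5.
First term a = -3.
Formula: S_i = -3 * 5^i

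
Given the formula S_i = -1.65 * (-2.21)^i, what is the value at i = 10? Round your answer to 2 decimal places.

S_10 = -1.65 * (-2.21)^10 ≈ -1.65 * 2779.2188 ≈ -4585.71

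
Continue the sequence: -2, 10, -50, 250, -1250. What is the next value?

Ratios: 10 / -2 = -5.0
This is a geometric sequence with common ratio r = -5.
Next term = -1250 * -5 = 6250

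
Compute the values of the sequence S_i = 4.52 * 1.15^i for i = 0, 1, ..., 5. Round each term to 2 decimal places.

This is a geometric sequence.
i=0: S_0 = 4.52 * 1.15^0 = 4.52
i=1: S_1 = 4.52 * 1.15^1 ≈ 5.2
i=2: S_2 = 4.52 * 1.15^2 ≈ 5.98
i=3: S_3 = 4.52 * 1.15^3 ≈ 6.87
i=4: S_4 = 4.52 * 1.15^4 ≈ 7.91
i=5: S_5 = 4.52 * 1.15^5 ≈ 9.09
The first 6 terms are: [4.52, 5.2, 5.98, 6.87, 7.91, 9.09]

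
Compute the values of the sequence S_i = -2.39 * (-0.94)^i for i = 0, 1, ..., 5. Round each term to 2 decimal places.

This is a geometric sequence.
i=0: S_0 = -2.39 * (-0.94)^0 = -2.39
i=1: S_1 = -2.39 * (-0.94)^1 ≈ 2.25
i=2: S_2 = -2.39 * (-0.94)^2 ≈ -2.11
i=3: S_3 = -2.39 * (-0.94)^3 ≈ 1.99
i=4: S_4 = -2.39 * (-0.94)^4 ≈ -1.87
i=5: S_5 = -2.39 * (-0.94)^5 ≈ 1.75
The first 6 terms are: [-2.39, 2.25, -2.11, 1.99, -1.87, 1.75]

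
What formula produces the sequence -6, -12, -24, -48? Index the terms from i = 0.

Check ratios: -12 / -6 = 2.0
Common ratio r = 2.
First term a = -6.
Formula: S_i = -6 * 2^i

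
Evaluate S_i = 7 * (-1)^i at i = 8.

S_8 = 7 * (-1)^8 = 7 * 1 = 7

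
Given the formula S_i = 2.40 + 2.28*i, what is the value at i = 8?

S_8 = 2.4 + 2.28*8 = 2.4 + 18.24 = 20.64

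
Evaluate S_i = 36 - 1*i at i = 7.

S_7 = 36 + -1*7 = 36 + -7 = 29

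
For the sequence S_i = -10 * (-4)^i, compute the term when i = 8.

S_8 = -10 * (-4)^8 = -10 * 65536 = -655360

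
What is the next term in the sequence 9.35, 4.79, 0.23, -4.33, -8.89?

Differences: 4.79 - 9.35 = -4.56
This is an arithmetic sequence with common difference d = -4.56.
Next term = -8.89 + -4.56 = -13.45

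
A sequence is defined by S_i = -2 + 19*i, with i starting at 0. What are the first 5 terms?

This is an arithmetic sequence.
i=0: S_0 = -2 + 19*0 = -2
i=1: S_1 = -2 + 19*1 = 17
i=2: S_2 = -2 + 19*2 = 36
i=3: S_3 = -2 + 19*3 = 55
i=4: S_4 = -2 + 19*4 = 74
The first 5 terms are: [-2, 17, 36, 55, 74]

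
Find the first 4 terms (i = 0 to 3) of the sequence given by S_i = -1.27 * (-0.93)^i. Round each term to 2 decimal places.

This is a geometric sequence.
i=0: S_0 = -1.27 * (-0.93)^0 = -1.27
i=1: S_1 = -1.27 * (-0.93)^1 ≈ 1.18
i=2: S_2 = -1.27 * (-0.93)^2 ≈ -1.1
i=3: S_3 = -1.27 * (-0.93)^3 ≈ 1.02
The first 4 terms are: [-1.27, 1.18, -1.1, 1.02]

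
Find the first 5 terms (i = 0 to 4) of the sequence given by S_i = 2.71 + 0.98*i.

This is an arithmetic sequence.
i=0: S_0 = 2.71 + 0.98*0 = 2.71
i=1: S_1 = 2.71 + 0.98*1 = 3.69
i=2: S_2 = 2.71 + 0.98*2 = 4.67
i=3: S_3 = 2.71 + 0.98*3 = 5.65
i=4: S_4 = 2.71 + 0.98*4 = 6.63
The first 5 terms are: [2.71, 3.69, 4.67, 5.65, 6.63]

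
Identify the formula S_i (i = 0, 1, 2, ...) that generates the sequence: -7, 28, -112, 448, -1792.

Check ratios: 28 / -7 = -4.0
Common ratio r = -4.
First term a = -7.
Formula: S_i = -7 * (-4)^i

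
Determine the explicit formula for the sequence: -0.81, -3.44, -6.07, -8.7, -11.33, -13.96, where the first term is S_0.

Check differences: -3.44 - -0.81 = -2.63
-6.07 - -3.44 = -2.63
Common difference d = -2.63.
First term a = -0.81.
Formula: S_i = -0.81 - 2.63*i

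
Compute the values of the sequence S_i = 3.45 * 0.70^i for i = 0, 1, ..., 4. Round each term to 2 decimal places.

This is a geometric sequence.
i=0: S_0 = 3.45 * 0.7^0 = 3.45
i=1: S_1 = 3.45 * 0.7^1 ≈ 2.42
i=2: S_2 = 3.45 * 0.7^2 ≈ 1.69
i=3: S_3 = 3.45 * 0.7^3 ≈ 1.18
i=4: S_4 = 3.45 * 0.7^4 ≈ 0.83
The first 5 terms are: [3.45, 2.42, 1.69, 1.18, 0.83]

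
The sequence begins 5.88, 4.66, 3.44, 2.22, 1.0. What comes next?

Differences: 4.66 - 5.88 = -1.22
This is an arithmetic sequence with common difference d = -1.22.
Next term = 1.0 + -1.22 = -0.22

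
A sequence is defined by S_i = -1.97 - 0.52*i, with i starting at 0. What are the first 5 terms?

This is an arithmetic sequence.
i=0: S_0 = -1.97 + -0.52*0 = -1.97
i=1: S_1 = -1.97 + -0.52*1 = -2.49
i=2: S_2 = -1.97 + -0.52*2 = -3.01
i=3: S_3 = -1.97 + -0.52*3 = -3.53
i=4: S_4 = -1.97 + -0.52*4 = -4.05
The first 5 terms are: [-1.97, -2.49, -3.01, -3.53, -4.05]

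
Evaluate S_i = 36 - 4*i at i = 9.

S_9 = 36 + -4*9 = 36 + -36 = 0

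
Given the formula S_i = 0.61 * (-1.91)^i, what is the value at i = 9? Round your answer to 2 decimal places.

S_9 = 0.61 * (-1.91)^9 ≈ 0.61 * -338.2987 ≈ -206.36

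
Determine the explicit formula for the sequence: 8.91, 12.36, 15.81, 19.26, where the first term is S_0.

Check differences: 12.36 - 8.91 = 3.45
15.81 - 12.36 = 3.45
Common difference d = 3.45.
First term a = 8.91.
Formula: S_i = 8.91 + 3.45*i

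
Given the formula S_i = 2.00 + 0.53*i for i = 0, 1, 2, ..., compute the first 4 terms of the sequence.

This is an arithmetic sequence.
i=0: S_0 = 2.0 + 0.53*0 = 2.0
i=1: S_1 = 2.0 + 0.53*1 = 2.53
i=2: S_2 = 2.0 + 0.53*2 = 3.06
i=3: S_3 = 2.0 + 0.53*3 = 3.59
The first 4 terms are: [2.0, 2.53, 3.06, 3.59]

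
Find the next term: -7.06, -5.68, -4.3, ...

Differences: -5.68 - -7.06 = 1.38
This is an arithmetic sequence with common difference d = 1.38.
Next term = -4.3 + 1.38 = -2.92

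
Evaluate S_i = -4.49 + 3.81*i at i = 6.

S_6 = -4.49 + 3.81*6 = -4.49 + 22.86 = 18.37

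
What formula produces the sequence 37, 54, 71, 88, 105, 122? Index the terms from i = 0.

Check differences: 54 - 37 = 17
71 - 54 = 17
Common difference d = 17.
First term a = 37.
Formula: S_i = 37 + 17*i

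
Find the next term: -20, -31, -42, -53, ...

Differences: -31 - -20 = -11
This is an arithmetic sequence with common difference d = -11.
Next term = -53 + -11 = -64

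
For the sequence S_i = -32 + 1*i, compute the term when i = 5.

S_5 = -32 + 1*5 = -32 + 5 = -27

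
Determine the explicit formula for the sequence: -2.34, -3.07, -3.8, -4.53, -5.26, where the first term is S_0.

Check differences: -3.07 - -2.34 = -0.73
-3.8 - -3.07 = -0.73
Common difference d = -0.73.
First term a = -2.34.
Formula: S_i = -2.34 - 0.73*i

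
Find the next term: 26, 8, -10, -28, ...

Differences: 8 - 26 = -18
This is an arithmetic sequence with common difference d = -18.
Next term = -28 + -18 = -46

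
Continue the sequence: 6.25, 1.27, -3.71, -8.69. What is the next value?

Differences: 1.27 - 6.25 = -4.98
This is an arithmetic sequence with common difference d = -4.98.
Next term = -8.69 + -4.98 = -13.67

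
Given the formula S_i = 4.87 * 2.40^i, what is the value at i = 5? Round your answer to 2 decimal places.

S_5 = 4.87 * 2.4^5 ≈ 4.87 * 79.6262 ≈ 387.78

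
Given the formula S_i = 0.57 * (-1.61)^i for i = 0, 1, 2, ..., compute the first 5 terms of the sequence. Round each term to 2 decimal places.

This is a geometric sequence.
i=0: S_0 = 0.57 * (-1.61)^0 = 0.57
i=1: S_1 = 0.57 * (-1.61)^1 ≈ -0.92
i=2: S_2 = 0.57 * (-1.61)^2 ≈ 1.48
i=3: S_3 = 0.57 * (-1.61)^3 ≈ -2.38
i=4: S_4 = 0.57 * (-1.61)^4 ≈ 3.83
The first 5 terms are: [0.57, -0.92, 1.48, -2.38, 3.83]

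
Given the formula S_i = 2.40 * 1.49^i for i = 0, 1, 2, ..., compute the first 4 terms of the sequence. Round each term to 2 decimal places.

This is a geometric sequence.
i=0: S_0 = 2.4 * 1.49^0 = 2.4
i=1: S_1 = 2.4 * 1.49^1 ≈ 3.58
i=2: S_2 = 2.4 * 1.49^2 ≈ 5.33
i=3: S_3 = 2.4 * 1.49^3 ≈ 7.94
The first 4 terms are: [2.4, 3.58, 5.33, 7.94]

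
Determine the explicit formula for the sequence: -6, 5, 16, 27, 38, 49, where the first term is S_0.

Check differences: 5 - -6 = 11
16 - 5 = 11
Common difference d = 11.
First term a = -6.
Formula: S_i = -6 + 11*i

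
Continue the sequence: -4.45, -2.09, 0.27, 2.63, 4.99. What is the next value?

Differences: -2.09 - -4.45 = 2.36
This is an arithmetic sequence with common difference d = 2.36.
Next term = 4.99 + 2.36 = 7.35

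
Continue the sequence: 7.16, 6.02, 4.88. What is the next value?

Differences: 6.02 - 7.16 = -1.14
This is an arithmetic sequence with common difference d = -1.14.
Next term = 4.88 + -1.14 = 3.74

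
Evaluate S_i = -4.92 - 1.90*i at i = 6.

S_6 = -4.92 + -1.9*6 = -4.92 + -11.4 = -16.32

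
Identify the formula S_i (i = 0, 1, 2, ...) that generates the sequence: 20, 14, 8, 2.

Check differences: 14 - 20 = -6
8 - 14 = -6
Common difference d = -6.
First term a = 20.
Formula: S_i = 20 - 6*i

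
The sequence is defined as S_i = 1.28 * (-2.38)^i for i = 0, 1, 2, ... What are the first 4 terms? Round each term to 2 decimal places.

This is a geometric sequence.
i=0: S_0 = 1.28 * (-2.38)^0 = 1.28
i=1: S_1 = 1.28 * (-2.38)^1 ≈ -3.05
i=2: S_2 = 1.28 * (-2.38)^2 ≈ 7.25
i=3: S_3 = 1.28 * (-2.38)^3 ≈ -17.26
The first 4 terms are: [1.28, -3.05, 7.25, -17.26]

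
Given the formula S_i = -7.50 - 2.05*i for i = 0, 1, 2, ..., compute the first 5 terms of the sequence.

This is an arithmetic sequence.
i=0: S_0 = -7.5 + -2.05*0 = -7.5
i=1: S_1 = -7.5 + -2.05*1 = -9.55
i=2: S_2 = -7.5 + -2.05*2 = -11.6
i=3: S_3 = -7.5 + -2.05*3 = -13.65
i=4: S_4 = -7.5 + -2.05*4 = -15.7
The first 5 terms are: [-7.5, -9.55, -11.6, -13.65, -15.7]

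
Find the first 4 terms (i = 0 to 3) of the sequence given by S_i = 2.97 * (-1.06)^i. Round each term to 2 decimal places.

This is a geometric sequence.
i=0: S_0 = 2.97 * (-1.06)^0 = 2.97
i=1: S_1 = 2.97 * (-1.06)^1 ≈ -3.15
i=2: S_2 = 2.97 * (-1.06)^2 ≈ 3.34
i=3: S_3 = 2.97 * (-1.06)^3 ≈ -3.54
The first 4 terms are: [2.97, -3.15, 3.34, -3.54]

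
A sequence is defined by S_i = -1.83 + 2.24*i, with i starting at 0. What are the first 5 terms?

This is an arithmetic sequence.
i=0: S_0 = -1.83 + 2.24*0 = -1.83
i=1: S_1 = -1.83 + 2.24*1 = 0.41
i=2: S_2 = -1.83 + 2.24*2 = 2.65
i=3: S_3 = -1.83 + 2.24*3 = 4.89
i=4: S_4 = -1.83 + 2.24*4 = 7.13
The first 5 terms are: [-1.83, 0.41, 2.65, 4.89, 7.13]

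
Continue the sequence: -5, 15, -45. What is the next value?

Ratios: 15 / -5 = -3.0
This is a geometric sequence with common ratio r = -3.
Next term = -45 * -3 = 135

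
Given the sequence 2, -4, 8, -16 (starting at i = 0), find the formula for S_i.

Check ratios: -4 / 2 = -2.0
Common ratio r = -2.
First term a = 2.
Formula: S_i = 2 * (-2)^i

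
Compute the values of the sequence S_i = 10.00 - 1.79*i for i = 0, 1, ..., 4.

This is an arithmetic sequence.
i=0: S_0 = 10.0 + -1.79*0 = 10.0
i=1: S_1 = 10.0 + -1.79*1 = 8.21
i=2: S_2 = 10.0 + -1.79*2 = 6.42
i=3: S_3 = 10.0 + -1.79*3 = 4.63
i=4: S_4 = 10.0 + -1.79*4 = 2.84
The first 5 terms are: [10.0, 8.21, 6.42, 4.63, 2.84]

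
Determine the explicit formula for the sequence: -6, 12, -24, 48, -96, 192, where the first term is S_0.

Check ratios: 12 / -6 = -2.0
Common ratio r = -2.
First term a = -6.
Formula: S_i = -6 * (-2)^i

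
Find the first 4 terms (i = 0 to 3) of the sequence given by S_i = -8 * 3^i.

This is a geometric sequence.
i=0: S_0 = -8 * 3^0 = -8
i=1: S_1 = -8 * 3^1 = -24
i=2: S_2 = -8 * 3^2 = -72
i=3: S_3 = -8 * 3^3 = -216
The first 4 terms are: [-8, -24, -72, -216]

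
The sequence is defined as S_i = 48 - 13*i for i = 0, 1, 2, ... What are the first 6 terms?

This is an arithmetic sequence.
i=0: S_0 = 48 + -13*0 = 48
i=1: S_1 = 48 + -13*1 = 35
i=2: S_2 = 48 + -13*2 = 22
i=3: S_3 = 48 + -13*3 = 9
i=4: S_4 = 48 + -13*4 = -4
i=5: S_5 = 48 + -13*5 = -17
The first 6 terms are: [48, 35, 22, 9, -4, -17]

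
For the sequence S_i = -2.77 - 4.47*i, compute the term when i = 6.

S_6 = -2.77 + -4.47*6 = -2.77 + -26.82 = -29.59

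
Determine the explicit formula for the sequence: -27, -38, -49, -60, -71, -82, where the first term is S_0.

Check differences: -38 - -27 = -11
-49 - -38 = -11
Common difference d = -11.
First term a = -27.
Formula: S_i = -27 - 11*i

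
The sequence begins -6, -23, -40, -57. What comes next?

Differences: -23 - -6 = -17
This is an arithmetic sequence with common difference d = -17.
Next term = -57 + -17 = -74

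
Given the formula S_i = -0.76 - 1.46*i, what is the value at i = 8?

S_8 = -0.76 + -1.46*8 = -0.76 + -11.68 = -12.44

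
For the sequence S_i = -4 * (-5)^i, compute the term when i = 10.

S_10 = -4 * (-5)^10 = -4 * 9765625 = -39062500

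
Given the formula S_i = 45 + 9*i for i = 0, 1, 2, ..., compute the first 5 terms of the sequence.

This is an arithmetic sequence.
i=0: S_0 = 45 + 9*0 = 45
i=1: S_1 = 45 + 9*1 = 54
i=2: S_2 = 45 + 9*2 = 63
i=3: S_3 = 45 + 9*3 = 72
i=4: S_4 = 45 + 9*4 = 81
The first 5 terms are: [45, 54, 63, 72, 81]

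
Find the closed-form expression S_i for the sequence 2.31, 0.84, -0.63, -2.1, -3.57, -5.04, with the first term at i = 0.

Check differences: 0.84 - 2.31 = -1.47
-0.63 - 0.84 = -1.47
Common difference d = -1.47.
First term a = 2.31.
Formula: S_i = 2.31 - 1.47*i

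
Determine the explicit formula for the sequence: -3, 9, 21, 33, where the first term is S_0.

Check differences: 9 - -3 = 12
21 - 9 = 12
Common difference d = 12.
First term a = -3.
Formula: S_i = -3 + 12*i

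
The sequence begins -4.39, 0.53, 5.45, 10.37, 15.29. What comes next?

Differences: 0.53 - -4.39 = 4.92
This is an arithmetic sequence with common difference d = 4.92.
Next term = 15.29 + 4.92 = 20.21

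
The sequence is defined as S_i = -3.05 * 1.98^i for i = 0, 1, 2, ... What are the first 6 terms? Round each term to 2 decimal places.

This is a geometric sequence.
i=0: S_0 = -3.05 * 1.98^0 = -3.05
i=1: S_1 = -3.05 * 1.98^1 ≈ -6.04
i=2: S_2 = -3.05 * 1.98^2 ≈ -11.96
i=3: S_3 = -3.05 * 1.98^3 ≈ -23.68
i=4: S_4 = -3.05 * 1.98^4 ≈ -46.88
i=5: S_5 = -3.05 * 1.98^5 ≈ -92.82
The first 6 terms are: [-3.05, -6.04, -11.96, -23.68, -46.88, -92.82]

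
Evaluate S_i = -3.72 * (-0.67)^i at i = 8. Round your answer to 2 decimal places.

S_8 = -3.72 * (-0.67)^8 ≈ -3.72 * 0.0406 ≈ -0.15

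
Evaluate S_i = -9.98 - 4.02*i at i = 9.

S_9 = -9.98 + -4.02*9 = -9.98 + -36.18 = -46.16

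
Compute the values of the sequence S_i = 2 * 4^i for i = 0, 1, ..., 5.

This is a geometric sequence.
i=0: S_0 = 2 * 4^0 = 2
i=1: S_1 = 2 * 4^1 = 8
i=2: S_2 = 2 * 4^2 = 32
i=3: S_3 = 2 * 4^3 = 128
i=4: S_4 = 2 * 4^4 = 512
i=5: S_5 = 2 * 4^5 = 2048
The first 6 terms are: [2, 8, 32, 128, 512, 2048]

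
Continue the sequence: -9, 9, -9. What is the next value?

Ratios: 9 / -9 = -1.0
This is a geometric sequence with common ratio r = -1.
Next term = -9 * -1 = 9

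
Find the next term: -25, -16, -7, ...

Differences: -16 - -25 = 9
This is an arithmetic sequence with common difference d = 9.
Next term = -7 + 9 = 2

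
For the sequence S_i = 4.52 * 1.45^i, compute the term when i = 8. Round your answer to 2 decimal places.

S_8 = 4.52 * 1.45^8 ≈ 4.52 * 19.5409 ≈ 88.32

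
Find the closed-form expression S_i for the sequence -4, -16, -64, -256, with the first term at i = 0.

Check ratios: -16 / -4 = 4.0
Common ratio r = 4.
First term a = -4.
Formula: S_i = -4 * 4^i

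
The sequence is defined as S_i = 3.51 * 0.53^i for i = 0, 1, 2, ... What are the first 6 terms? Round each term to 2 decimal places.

This is a geometric sequence.
i=0: S_0 = 3.51 * 0.53^0 = 3.51
i=1: S_1 = 3.51 * 0.53^1 ≈ 1.86
i=2: S_2 = 3.51 * 0.53^2 ≈ 0.99
i=3: S_3 = 3.51 * 0.53^3 ≈ 0.52
i=4: S_4 = 3.51 * 0.53^4 ≈ 0.28
i=5: S_5 = 3.51 * 0.53^5 ≈ 0.15
The first 6 terms are: [3.51, 1.86, 0.99, 0.52, 0.28, 0.15]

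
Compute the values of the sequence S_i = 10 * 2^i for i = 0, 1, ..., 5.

This is a geometric sequence.
i=0: S_0 = 10 * 2^0 = 10
i=1: S_1 = 10 * 2^1 = 20
i=2: S_2 = 10 * 2^2 = 40
i=3: S_3 = 10 * 2^3 = 80
i=4: S_4 = 10 * 2^4 = 160
i=5: S_5 = 10 * 2^5 = 320
The first 6 terms are: [10, 20, 40, 80, 160, 320]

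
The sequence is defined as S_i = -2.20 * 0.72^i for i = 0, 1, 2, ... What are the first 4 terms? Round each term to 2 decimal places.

This is a geometric sequence.
i=0: S_0 = -2.2 * 0.72^0 = -2.2
i=1: S_1 = -2.2 * 0.72^1 ≈ -1.58
i=2: S_2 = -2.2 * 0.72^2 ≈ -1.14
i=3: S_3 = -2.2 * 0.72^3 ≈ -0.82
The first 4 terms are: [-2.2, -1.58, -1.14, -0.82]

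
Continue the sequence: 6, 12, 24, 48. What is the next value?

Ratios: 12 / 6 = 2.0
This is a geometric sequence with common ratio r = 2.
Next term = 48 * 2 = 96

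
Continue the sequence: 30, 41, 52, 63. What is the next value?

Differences: 41 - 30 = 11
This is an arithmetic sequence with common difference d = 11.
Next term = 63 + 11 = 74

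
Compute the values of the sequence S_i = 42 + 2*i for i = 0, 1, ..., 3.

This is an arithmetic sequence.
i=0: S_0 = 42 + 2*0 = 42
i=1: S_1 = 42 + 2*1 = 44
i=2: S_2 = 42 + 2*2 = 46
i=3: S_3 = 42 + 2*3 = 48
The first 4 terms are: [42, 44, 46, 48]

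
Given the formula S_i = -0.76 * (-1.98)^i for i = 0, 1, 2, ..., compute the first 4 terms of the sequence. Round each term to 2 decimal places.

This is a geometric sequence.
i=0: S_0 = -0.76 * (-1.98)^0 = -0.76
i=1: S_1 = -0.76 * (-1.98)^1 ≈ 1.5
i=2: S_2 = -0.76 * (-1.98)^2 ≈ -2.98
i=3: S_3 = -0.76 * (-1.98)^3 ≈ 5.9
The first 4 terms are: [-0.76, 1.5, -2.98, 5.9]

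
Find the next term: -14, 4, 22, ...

Differences: 4 - -14 = 18
This is an arithmetic sequence with common difference d = 18.
Next term = 22 + 18 = 40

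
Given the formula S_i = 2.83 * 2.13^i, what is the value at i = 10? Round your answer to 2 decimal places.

S_10 = 2.83 * 2.13^10 ≈ 2.83 * 1922.1888 ≈ 5439.79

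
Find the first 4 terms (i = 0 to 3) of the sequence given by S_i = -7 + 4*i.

This is an arithmetic sequence.
i=0: S_0 = -7 + 4*0 = -7
i=1: S_1 = -7 + 4*1 = -3
i=2: S_2 = -7 + 4*2 = 1
i=3: S_3 = -7 + 4*3 = 5
The first 4 terms are: [-7, -3, 1, 5]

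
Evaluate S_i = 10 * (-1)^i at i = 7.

S_7 = 10 * (-1)^7 = 10 * -1 = -10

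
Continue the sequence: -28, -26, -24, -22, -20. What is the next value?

Differences: -26 - -28 = 2
This is an arithmetic sequence with common difference d = 2.
Next term = -20 + 2 = -18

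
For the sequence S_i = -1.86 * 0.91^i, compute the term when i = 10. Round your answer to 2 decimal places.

S_10 = -1.86 * 0.91^10 ≈ -1.86 * 0.3894 ≈ -0.72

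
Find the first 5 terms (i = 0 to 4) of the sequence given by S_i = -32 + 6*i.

This is an arithmetic sequence.
i=0: S_0 = -32 + 6*0 = -32
i=1: S_1 = -32 + 6*1 = -26
i=2: S_2 = -32 + 6*2 = -20
i=3: S_3 = -32 + 6*3 = -14
i=4: S_4 = -32 + 6*4 = -8
The first 5 terms are: [-32, -26, -20, -14, -8]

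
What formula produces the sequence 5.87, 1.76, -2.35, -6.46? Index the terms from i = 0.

Check differences: 1.76 - 5.87 = -4.11
-2.35 - 1.76 = -4.11
Common difference d = -4.11.
First term a = 5.87.
Formula: S_i = 5.87 - 4.11*i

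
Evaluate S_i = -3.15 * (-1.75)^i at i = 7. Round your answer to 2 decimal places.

S_7 = -3.15 * (-1.75)^7 ≈ -3.15 * -50.265076 ≈ 158.33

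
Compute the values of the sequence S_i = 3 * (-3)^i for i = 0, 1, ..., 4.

This is a geometric sequence.
i=0: S_0 = 3 * (-3)^0 = 3
i=1: S_1 = 3 * (-3)^1 = -9
i=2: S_2 = 3 * (-3)^2 = 27
i=3: S_3 = 3 * (-3)^3 = -81
i=4: S_4 = 3 * (-3)^4 = 243
The first 5 terms are: [3, -9, 27, -81, 243]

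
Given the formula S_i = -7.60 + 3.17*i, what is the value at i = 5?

S_5 = -7.6 + 3.17*5 = -7.6 + 15.85 = 8.25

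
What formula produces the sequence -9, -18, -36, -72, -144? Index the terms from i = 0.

Check ratios: -18 / -9 = 2.0
Common ratio r = 2.
First term a = -9.
Formula: S_i = -9 * 2^i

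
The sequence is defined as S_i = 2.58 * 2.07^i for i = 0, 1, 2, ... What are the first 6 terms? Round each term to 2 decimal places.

This is a geometric sequence.
i=0: S_0 = 2.58 * 2.07^0 = 2.58
i=1: S_1 = 2.58 * 2.07^1 ≈ 5.34
i=2: S_2 = 2.58 * 2.07^2 ≈ 11.06
i=3: S_3 = 2.58 * 2.07^3 ≈ 22.88
i=4: S_4 = 2.58 * 2.07^4 ≈ 47.37
i=5: S_5 = 2.58 * 2.07^5 ≈ 98.06
The first 6 terms are: [2.58, 5.34, 11.06, 22.88, 47.37, 98.06]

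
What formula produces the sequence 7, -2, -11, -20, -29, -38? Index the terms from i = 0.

Check differences: -2 - 7 = -9
-11 - -2 = -9
Common difference d = -9.
First term a = 7.
Formula: S_i = 7 - 9*i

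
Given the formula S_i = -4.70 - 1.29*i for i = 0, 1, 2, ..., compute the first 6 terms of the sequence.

This is an arithmetic sequence.
i=0: S_0 = -4.7 + -1.29*0 = -4.7
i=1: S_1 = -4.7 + -1.29*1 = -5.99
i=2: S_2 = -4.7 + -1.29*2 = -7.28
i=3: S_3 = -4.7 + -1.29*3 = -8.57
i=4: S_4 = -4.7 + -1.29*4 = -9.86
i=5: S_5 = -4.7 + -1.29*5 = -11.15
The first 6 terms are: [-4.7, -5.99, -7.28, -8.57, -9.86, -11.15]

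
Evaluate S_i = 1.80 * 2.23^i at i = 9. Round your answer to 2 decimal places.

S_9 = 1.8 * 2.23^9 ≈ 1.8 * 1363.7783 ≈ 2454.8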